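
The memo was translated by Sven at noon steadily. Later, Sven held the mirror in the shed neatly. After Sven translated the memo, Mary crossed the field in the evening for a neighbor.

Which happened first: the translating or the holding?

the translating

The connectives place the translating before the holding.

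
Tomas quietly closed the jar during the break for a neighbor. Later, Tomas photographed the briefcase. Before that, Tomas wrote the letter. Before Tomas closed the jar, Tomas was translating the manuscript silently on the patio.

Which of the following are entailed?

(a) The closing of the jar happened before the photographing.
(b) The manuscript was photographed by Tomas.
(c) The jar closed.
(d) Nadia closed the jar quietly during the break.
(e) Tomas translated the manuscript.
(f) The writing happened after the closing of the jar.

(a), (c)

(a) Entailed — the narrative places the closing before the photographing.
(b) Not entailed — Tomas photographed the briefcase, not the manuscript; the manuscript belongs to the translating event.
(c) Entailed — 'Tomas closed the jar' is causative; it entails the inchoative 'the jar closed'.
(d) Not entailed — the passage has Tomas closing the jar, not Nadia.
(e) Not entailed — 'was translating' is progressive on an accomplishment; it does not entail the completed 'translated'.
(f) Not entailed — the narrative doesn't order the closing relative to the writing.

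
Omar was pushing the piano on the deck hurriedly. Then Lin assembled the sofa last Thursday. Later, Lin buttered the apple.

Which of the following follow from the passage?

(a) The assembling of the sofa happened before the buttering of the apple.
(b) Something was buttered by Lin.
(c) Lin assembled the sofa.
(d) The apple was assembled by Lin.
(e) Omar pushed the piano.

(a) Entailed — the narrative places the assembling before the buttering.
(b) Entailed — every conjunct here is already in the original buttering event.
(c) Entailed — this follows by dropping conjuncts from the assembling event's description.
(d) Not entailed — Lin assembled the sofa, not the apple; the apple belongs to the buttering event.
(e) Entailed — 'push' is an activity; 'was pushing' entails that some pushing happened, so 'pushed' holds.

(a), (b), (c), (e)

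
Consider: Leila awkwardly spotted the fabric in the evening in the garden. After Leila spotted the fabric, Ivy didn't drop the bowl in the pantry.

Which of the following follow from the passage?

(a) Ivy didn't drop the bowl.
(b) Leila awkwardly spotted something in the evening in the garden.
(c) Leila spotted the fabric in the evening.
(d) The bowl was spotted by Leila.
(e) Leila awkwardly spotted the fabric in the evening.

(b), (c), (e)

(a) Not entailed — dropping 'in the pantry' under negation is not valid — the original leaves open that Ivy dropped the bowl some other way.
(b) Entailed — every conjunct here is already in the original spotting event.
(c) Entailed — the original entails any weakening of itself; this just drops 'awkwardly', 'in the garden'.
(d) Not entailed — Leila spotted the fabric, not the bowl; the bowl belongs to the dropping event.
(e) Entailed — this follows by dropping conjuncts from the spotting event's description.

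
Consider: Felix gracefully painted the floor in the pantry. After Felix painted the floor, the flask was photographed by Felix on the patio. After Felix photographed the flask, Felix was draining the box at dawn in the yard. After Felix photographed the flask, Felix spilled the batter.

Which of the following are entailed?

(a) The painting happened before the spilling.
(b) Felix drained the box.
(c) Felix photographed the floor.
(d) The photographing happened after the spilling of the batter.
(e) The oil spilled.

(a) Entailed — the narrative places the painting before the spilling.
(b) Not entailed — 'was draining' is progressive on an accomplishment; it does not entail the completed 'drained'.
(c) Not entailed — Felix photographed the flask, not the floor; the floor belongs to the painting event.
(d) Not entailed — the narrative places the photographing before the spilling, not after.
(e) Not entailed — the batter is what spilled, not the oil.

(a)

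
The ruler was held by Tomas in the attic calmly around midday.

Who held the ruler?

Tomas

'Tomas' marks the agent of the holding event.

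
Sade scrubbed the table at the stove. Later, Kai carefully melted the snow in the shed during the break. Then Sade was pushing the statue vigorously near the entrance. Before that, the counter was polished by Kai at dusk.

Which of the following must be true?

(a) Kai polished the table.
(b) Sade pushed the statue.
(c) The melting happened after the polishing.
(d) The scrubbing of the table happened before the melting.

(b), (d)

(a) Not entailed — Kai polished the counter, not the table; the table belongs to the scrubbing event.
(b) Entailed — 'push' is an activity; 'was pushing' entails that some pushing happened, so 'pushed' holds.
(c) Not entailed — the narrative doesn't order the polishing relative to the melting.
(d) Entailed — the narrative places the scrubbing before the melting.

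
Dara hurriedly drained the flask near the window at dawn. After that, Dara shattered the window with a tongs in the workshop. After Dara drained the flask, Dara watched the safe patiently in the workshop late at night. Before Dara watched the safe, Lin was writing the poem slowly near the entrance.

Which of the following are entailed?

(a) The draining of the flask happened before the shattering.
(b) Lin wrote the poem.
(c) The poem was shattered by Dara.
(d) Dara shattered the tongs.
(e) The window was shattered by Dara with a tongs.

(a), (e)

(a) Entailed — the narrative places the draining before the shattering.
(b) Not entailed — 'was writing' is progressive on an accomplishment; it does not entail the completed 'wrote'.
(c) Not entailed — Dara shattered the window, not the poem; the poem belongs to the writing event.
(d) Not entailed — the tongs is the instrument, not what was shattered.
(e) Entailed — dropping 'in the workshop' leaves a sub-description the original still satisfies.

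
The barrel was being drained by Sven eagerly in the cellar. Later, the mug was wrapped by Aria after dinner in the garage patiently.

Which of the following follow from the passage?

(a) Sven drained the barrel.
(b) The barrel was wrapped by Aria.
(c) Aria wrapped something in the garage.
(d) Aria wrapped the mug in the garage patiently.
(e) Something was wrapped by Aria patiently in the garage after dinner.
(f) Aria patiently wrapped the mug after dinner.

(c), (d), (e), (f)

(a) Not entailed — 'was draining' is progressive on an accomplishment; it does not entail the completed 'drained'.
(b) Not entailed — Aria wrapped the mug, not the barrel; the barrel belongs to the draining event.
(c) Entailed — dropping 'patiently', 'after dinner' and generalizing the patient leaves a sub-description the original still satisfies.
(d) Entailed — dropping 'after dinner' leaves a sub-description the original still satisfies.
(e) Entailed — generalizing the patient leaves a sub-description the original still satisfies.
(f) Entailed — every conjunct here is already in the original wrapping event.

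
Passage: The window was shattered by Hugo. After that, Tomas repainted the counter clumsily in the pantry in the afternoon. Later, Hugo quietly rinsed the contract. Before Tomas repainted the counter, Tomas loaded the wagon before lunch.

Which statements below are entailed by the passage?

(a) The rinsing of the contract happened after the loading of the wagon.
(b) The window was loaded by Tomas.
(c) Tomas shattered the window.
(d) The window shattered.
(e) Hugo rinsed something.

(a) Entailed — the narrative places the loading before the rinsing.
(b) Not entailed — Tomas loaded the wagon, not the window; the window belongs to the shattering event.
(c) Not entailed — the passage has Hugo shattering the window, not Tomas.
(d) Entailed — 'Hugo shattered the window' is causative; it entails the inchoative 'the window shattered'.
(e) Entailed — dropping 'quietly' and generalizing the patient leaves a sub-description the original still satisfies.

(a), (d), (e)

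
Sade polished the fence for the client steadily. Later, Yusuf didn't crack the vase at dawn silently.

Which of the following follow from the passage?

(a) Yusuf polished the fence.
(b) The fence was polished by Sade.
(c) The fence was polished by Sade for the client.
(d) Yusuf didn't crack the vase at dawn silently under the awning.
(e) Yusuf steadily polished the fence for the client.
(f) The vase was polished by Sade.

(b), (c), (d)

(a) Not entailed — the passage has Sade polishing the fence, not Yusuf.
(b) Entailed — dropping 'steadily', 'for the client' leaves a sub-description the original still satisfies.
(c) Entailed — dropping 'steadily' leaves a sub-description the original still satisfies.
(d) Entailed — under negation, adding a further restriction is entailed: if no such cracking event occurred, none occurred under the awning either.
(e) Not entailed — the passage has Sade polishing the fence, not Yusuf.
(f) Not entailed — Sade polished the fence, not the vase; the vase belongs to the cracking event.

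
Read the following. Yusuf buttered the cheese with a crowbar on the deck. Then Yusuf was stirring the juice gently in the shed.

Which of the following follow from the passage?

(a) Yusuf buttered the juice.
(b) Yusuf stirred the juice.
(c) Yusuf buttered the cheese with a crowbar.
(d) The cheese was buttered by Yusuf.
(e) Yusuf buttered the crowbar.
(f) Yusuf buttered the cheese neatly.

(a) Not entailed — Yusuf buttered the cheese, not the juice; the juice belongs to the stirring event.
(b) Entailed — 'stir' is an activity; 'was stirring' entails that some stirring happened, so 'stirred' holds.
(c) Entailed — dropping 'on the deck' leaves a sub-description the original still satisfies.
(d) Entailed — this follows by dropping conjuncts from the buttering event's description.
(e) Not entailed — the crowbar is the instrument, not what was buttered.
(f) Not entailed — 'neatly' adds information not in the original event.

(b), (c), (d)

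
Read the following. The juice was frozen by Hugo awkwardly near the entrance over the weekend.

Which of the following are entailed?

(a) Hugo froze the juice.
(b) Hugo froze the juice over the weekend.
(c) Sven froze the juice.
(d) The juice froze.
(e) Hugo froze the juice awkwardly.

(a) Entailed — the original entails any weakening of itself; this just drops 'near the entrance', 'awkwardly', 'over the weekend'.
(b) Entailed — the original entails any weakening of itself; this just drops 'near the entrance', 'awkwardly'.
(c) Not entailed — the passage has Hugo freezing the juice, not Sven.
(d) Entailed — 'Hugo froze the juice' is causative; it entails the inchoative 'the juice froze'.
(e) Entailed — the original entails any weakening of itself; this just drops 'near the entrance', 'over the weekend'.

(a), (b), (d), (e)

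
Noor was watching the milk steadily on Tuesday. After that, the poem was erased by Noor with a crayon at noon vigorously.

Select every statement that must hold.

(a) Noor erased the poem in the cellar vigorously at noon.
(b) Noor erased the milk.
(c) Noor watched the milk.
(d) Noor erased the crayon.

(c)

(a) Not entailed — 'in the cellar' adds information not in the original event.
(b) Not entailed — Noor erased the poem, not the milk; the milk belongs to the watching event.
(c) Entailed — 'watch' is an activity; 'was watching' entails that some watching happened, so 'watched' holds.
(d) Not entailed — the crayon is the instrument, not what was erased.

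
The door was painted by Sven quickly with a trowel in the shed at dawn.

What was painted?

'the door' marks the patient of the painting event.

the door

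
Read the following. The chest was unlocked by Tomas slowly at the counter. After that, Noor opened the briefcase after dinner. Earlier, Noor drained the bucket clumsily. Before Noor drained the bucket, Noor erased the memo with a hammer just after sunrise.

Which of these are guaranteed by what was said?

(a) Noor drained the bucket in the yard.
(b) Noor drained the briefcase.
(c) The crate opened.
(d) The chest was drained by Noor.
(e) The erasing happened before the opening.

(e)

(a) Not entailed — 'in the yard' adds information not in the original event.
(b) Not entailed — Noor drained the bucket, not the briefcase; the briefcase belongs to the opening event.
(c) Not entailed — the briefcase is what opened, not the crate.
(d) Not entailed — Noor drained the bucket, not the chest; the chest belongs to the unlocking event.
(e) Entailed — the narrative places the erasing before the opening.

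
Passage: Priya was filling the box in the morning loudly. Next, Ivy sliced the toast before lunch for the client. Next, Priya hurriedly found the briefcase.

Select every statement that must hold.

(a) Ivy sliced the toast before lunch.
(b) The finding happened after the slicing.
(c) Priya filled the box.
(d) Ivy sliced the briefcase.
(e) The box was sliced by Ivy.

(a), (b)

(a) Entailed — this follows by dropping conjuncts from the slicing event's description.
(b) Entailed — the narrative places the slicing before the finding.
(c) Not entailed — 'was filling' is progressive on an accomplishment; it does not entail the completed 'filled'.
(d) Not entailed — Ivy sliced the toast, not the briefcase; the briefcase belongs to the finding event.
(e) Not entailed — Ivy sliced the toast, not the box; the box belongs to the filling event.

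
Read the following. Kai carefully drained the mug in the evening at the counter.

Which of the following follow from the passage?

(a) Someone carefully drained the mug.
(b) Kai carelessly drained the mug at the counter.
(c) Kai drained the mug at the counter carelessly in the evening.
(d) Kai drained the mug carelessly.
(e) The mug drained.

(a), (e)

(a) Entailed — the original entails any weakening of itself; this just drops 'at the counter', 'in the evening' and generalizes the agent.
(b) Not entailed — 'carelessly' adds a manner not in (and inconsistent with) the original.
(c) Not entailed — 'carelessly' adds a manner not in (and inconsistent with) the original.
(d) Not entailed — 'carelessly' adds a manner not in (and inconsistent with) the original.
(e) Entailed — 'Kai drained the mug' is causative; it entails the inchoative 'the mug drained'.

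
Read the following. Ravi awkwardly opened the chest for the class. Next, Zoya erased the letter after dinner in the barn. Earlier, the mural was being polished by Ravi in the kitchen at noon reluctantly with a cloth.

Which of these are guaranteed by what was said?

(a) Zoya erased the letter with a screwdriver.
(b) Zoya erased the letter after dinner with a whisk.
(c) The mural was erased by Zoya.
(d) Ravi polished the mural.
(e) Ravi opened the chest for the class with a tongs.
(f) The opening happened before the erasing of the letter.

(a) Not entailed — 'with a screwdriver' adds information not in the original event.
(b) Not entailed — 'with a whisk' adds information not in the original event.
(c) Not entailed — Zoya erased the letter, not the mural; the mural belongs to the polishing event.
(d) Entailed — 'polish' is an activity; 'was polishing' entails that some polishing happened, so 'polished' holds.
(e) Not entailed — 'with a tongs' adds information not in the original event.
(f) Entailed — the narrative places the opening before the erasing.

(d), (f)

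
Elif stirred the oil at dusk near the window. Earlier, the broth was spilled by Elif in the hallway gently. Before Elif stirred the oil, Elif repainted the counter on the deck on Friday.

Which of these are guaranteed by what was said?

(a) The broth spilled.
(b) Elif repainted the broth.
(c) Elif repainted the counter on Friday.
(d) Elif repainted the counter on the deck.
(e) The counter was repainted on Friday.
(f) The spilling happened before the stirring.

(a), (c), (d), (e), (f)

(a) Entailed — 'Elif spilled the broth' is causative; it entails the inchoative 'the broth spilled'.
(b) Not entailed — Elif repainted the counter, not the broth; the broth belongs to the spilling event.
(c) Entailed — dropping 'on the deck' leaves a sub-description the original still satisfies.
(d) Entailed — every conjunct here is already in the original repainting event.
(e) Entailed — this follows by dropping conjuncts from the repainting event's description.
(f) Entailed — the narrative places the spilling before the stirring.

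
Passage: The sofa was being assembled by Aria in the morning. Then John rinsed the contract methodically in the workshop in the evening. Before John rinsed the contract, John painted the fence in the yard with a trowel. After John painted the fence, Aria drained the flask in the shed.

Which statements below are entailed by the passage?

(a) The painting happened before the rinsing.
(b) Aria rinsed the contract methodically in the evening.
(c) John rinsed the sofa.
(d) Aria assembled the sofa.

(a) Entailed — the narrative places the painting before the rinsing.
(b) Not entailed — the passage has John rinsing the contract, not Aria.
(c) Not entailed — John rinsed the contract, not the sofa; the sofa belongs to the assembling event.
(d) Not entailed — 'was assembling' is progressive on an accomplishment; it does not entail the completed 'assembled'.

(a)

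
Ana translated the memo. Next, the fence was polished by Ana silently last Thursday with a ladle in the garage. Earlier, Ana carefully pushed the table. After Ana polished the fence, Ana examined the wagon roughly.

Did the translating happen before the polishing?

yes

The narrative orders the translating before the polishing.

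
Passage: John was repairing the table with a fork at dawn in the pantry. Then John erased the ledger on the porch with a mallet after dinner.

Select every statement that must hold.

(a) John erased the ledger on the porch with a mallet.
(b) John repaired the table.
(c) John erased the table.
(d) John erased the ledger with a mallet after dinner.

(a) Entailed — every conjunct here is already in the original erasing event.
(b) Not entailed — 'was repairing' is progressive on an accomplishment; it does not entail the completed 'repaired'.
(c) Not entailed — John erased the ledger, not the table; the table belongs to the repairing event.
(d) Entailed — every conjunct here is already in the original erasing event.

(a), (d)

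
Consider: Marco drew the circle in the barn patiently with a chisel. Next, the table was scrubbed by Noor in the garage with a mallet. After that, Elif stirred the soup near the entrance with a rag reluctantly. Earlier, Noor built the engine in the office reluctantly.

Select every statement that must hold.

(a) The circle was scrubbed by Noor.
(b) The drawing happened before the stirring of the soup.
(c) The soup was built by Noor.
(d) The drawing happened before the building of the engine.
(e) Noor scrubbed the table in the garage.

(b), (e)

(a) Not entailed — Noor scrubbed the table, not the circle; the circle belongs to the drawing event.
(b) Entailed — the narrative places the drawing before the stirring.
(c) Not entailed — Noor built the engine, not the soup; the soup belongs to the stirring event.
(d) Not entailed — the narrative doesn't order the drawing relative to the building.
(e) Entailed — every conjunct here is already in the original scrubbing event.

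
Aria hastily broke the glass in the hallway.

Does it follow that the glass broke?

'Aria broke the glass' is the causative; it entails the inchoative 'the glass broke'.

yes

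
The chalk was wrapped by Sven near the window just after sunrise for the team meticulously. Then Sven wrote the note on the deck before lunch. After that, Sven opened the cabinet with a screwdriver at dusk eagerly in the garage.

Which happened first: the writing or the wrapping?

The connectives place the wrapping before the writing.

the wrapping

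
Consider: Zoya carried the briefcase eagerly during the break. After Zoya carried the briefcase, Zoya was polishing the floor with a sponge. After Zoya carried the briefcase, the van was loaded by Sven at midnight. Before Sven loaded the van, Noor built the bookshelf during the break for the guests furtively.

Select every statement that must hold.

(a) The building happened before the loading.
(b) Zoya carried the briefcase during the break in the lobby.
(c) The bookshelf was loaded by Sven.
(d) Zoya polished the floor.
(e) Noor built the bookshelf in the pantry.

(a) Entailed — the narrative places the building before the loading.
(b) Not entailed — 'in the lobby' adds information not in the original event.
(c) Not entailed — Sven loaded the van, not the bookshelf; the bookshelf belongs to the building event.
(d) Entailed — 'polish' is an activity; 'was polishing' entails that some polishing happened, so 'polished' holds.
(e) Not entailed — 'in the pantry' adds information not in the original event.

(a), (d)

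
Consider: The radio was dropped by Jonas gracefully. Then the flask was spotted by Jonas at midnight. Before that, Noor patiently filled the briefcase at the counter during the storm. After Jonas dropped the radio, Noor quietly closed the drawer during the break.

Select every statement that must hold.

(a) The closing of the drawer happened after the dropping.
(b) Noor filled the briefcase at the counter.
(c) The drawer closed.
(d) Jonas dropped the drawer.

(a) Entailed — the narrative places the dropping before the closing.
(b) Entailed — every conjunct here is already in the original filling event.
(c) Entailed — 'Noor closed the drawer' is causative; it entails the inchoative 'the drawer closed'.
(d) Not entailed — Jonas dropped the radio, not the drawer; the drawer belongs to the closing event.

(a), (b), (c)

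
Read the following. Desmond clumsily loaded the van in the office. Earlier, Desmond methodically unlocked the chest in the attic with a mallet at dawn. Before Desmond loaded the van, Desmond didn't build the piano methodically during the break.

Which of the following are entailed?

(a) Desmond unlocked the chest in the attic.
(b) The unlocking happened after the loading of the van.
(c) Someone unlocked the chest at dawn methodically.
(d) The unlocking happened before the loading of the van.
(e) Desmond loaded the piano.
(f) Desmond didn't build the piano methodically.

(a), (c), (d)

(a) Entailed — every conjunct here is already in the original unlocking event.
(b) Not entailed — the narrative places the unlocking before the loading, not after.
(c) Entailed — dropping 'with a mallet', 'in the attic' and generalizing the agent leaves a sub-description the original still satisfies.
(d) Entailed — the narrative places the unlocking before the loading.
(e) Not entailed — Desmond loaded the van, not the piano; the piano belongs to the building event.
(f) Not entailed — dropping 'during the break' under negation is not valid — the original leaves open that Desmond built the piano some other way.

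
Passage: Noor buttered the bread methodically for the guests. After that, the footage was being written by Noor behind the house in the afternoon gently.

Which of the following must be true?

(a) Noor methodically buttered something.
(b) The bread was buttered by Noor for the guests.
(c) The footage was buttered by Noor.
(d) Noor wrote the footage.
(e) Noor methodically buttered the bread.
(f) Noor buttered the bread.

(a), (b), (e), (f)

(a) Entailed — every conjunct here is already in the original buttering event.
(b) Entailed — this follows by dropping conjuncts from the buttering event's description.
(c) Not entailed — Noor buttered the bread, not the footage; the footage belongs to the writing event.
(d) Not entailed — 'was writing' is progressive on an accomplishment; it does not entail the completed 'wrote'.
(e) Entailed — this follows by dropping conjuncts from the buttering event's description.
(f) Entailed — dropping 'methodically', 'for the guests' leaves a sub-description the original still satisfies.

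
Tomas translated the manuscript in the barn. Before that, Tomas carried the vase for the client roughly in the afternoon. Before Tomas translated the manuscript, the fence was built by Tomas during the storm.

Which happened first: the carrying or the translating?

the carrying

The connectives place the carrying before the translating.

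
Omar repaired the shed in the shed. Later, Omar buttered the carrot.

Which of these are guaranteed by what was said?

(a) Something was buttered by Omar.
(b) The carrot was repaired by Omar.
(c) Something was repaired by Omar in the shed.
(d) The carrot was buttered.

(a), (c), (d)

(a) Entailed — every conjunct here is already in the original buttering event.
(b) Not entailed — Omar repaired the shed, not the carrot; the carrot belongs to the buttering event.
(c) Entailed — every conjunct here is already in the original repairing event.
(d) Entailed — every conjunct here is already in the original buttering event.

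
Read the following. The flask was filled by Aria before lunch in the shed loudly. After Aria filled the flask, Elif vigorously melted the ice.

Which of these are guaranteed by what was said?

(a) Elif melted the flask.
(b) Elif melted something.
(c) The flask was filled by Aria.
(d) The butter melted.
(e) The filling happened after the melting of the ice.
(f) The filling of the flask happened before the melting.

(a) Not entailed — Elif melted the ice, not the flask; the flask belongs to the filling event.
(b) Entailed — the original entails any weakening of itself; this just drops 'vigorously' and generalizes the patient.
(c) Entailed — every conjunct here is already in the original filling event.
(d) Not entailed — the ice is what melted, not the butter.
(e) Not entailed — the narrative places the filling before the melting, not after.
(f) Entailed — the narrative places the filling before the melting.

(b), (c), (f)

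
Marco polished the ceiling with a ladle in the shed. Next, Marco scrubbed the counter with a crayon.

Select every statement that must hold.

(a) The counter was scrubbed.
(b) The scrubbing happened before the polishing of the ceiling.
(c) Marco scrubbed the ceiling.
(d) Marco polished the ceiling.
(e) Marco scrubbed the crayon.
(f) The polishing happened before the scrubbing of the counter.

(a), (d), (f)

(a) Entailed — this follows by dropping conjuncts from the scrubbing event's description.
(b) Not entailed — the narrative places the polishing before the scrubbing, not after.
(c) Not entailed — Marco scrubbed the counter, not the ceiling; the ceiling belongs to the polishing event.
(d) Entailed — the original entails any weakening of itself; this just drops 'in the shed', 'with a ladle'.
(e) Not entailed — the crayon is the instrument, not what was scrubbed.
(f) Entailed — the narrative places the polishing before the scrubbing.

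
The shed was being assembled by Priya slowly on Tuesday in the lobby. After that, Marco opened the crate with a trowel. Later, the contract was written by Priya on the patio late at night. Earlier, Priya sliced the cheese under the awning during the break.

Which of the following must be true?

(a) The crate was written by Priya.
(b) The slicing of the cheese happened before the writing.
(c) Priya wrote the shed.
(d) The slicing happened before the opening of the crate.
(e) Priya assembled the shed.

(b)

(a) Not entailed — Priya wrote the contract, not the crate; the crate belongs to the opening event.
(b) Entailed — the narrative places the slicing before the writing.
(c) Not entailed — Priya wrote the contract, not the shed; the shed belongs to the assembling event.
(d) Not entailed — the narrative doesn't order the slicing relative to the opening.
(e) Not entailed — 'was assembling' is progressive on an accomplishment; it does not entail the completed 'assembled'.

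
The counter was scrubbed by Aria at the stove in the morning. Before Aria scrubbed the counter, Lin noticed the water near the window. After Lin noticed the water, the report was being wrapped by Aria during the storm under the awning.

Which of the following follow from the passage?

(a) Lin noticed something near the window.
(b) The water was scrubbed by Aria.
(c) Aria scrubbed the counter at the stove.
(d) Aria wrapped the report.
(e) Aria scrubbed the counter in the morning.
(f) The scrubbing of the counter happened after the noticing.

(a) Entailed — the original entails any weakening of itself; this just generalizes the patient.
(b) Not entailed — Aria scrubbed the counter, not the water; the water belongs to the noticing event.
(c) Entailed — every conjunct here is already in the original scrubbing event.
(d) Not entailed — 'was wrapping' is progressive on an accomplishment; it does not entail the completed 'wrapped'.
(e) Entailed — the original entails any weakening of itself; this just drops 'at the stove'.
(f) Entailed — the narrative places the noticing before the scrubbing.

(a), (c), (e), (f)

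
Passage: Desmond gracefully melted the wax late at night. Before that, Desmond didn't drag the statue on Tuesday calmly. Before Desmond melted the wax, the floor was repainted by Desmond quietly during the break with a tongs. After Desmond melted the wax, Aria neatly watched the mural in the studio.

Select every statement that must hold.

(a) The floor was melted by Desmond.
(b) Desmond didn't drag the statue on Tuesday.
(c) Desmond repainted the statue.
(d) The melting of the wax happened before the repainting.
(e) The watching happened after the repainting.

(e)

(a) Not entailed — Desmond melted the wax, not the floor; the floor belongs to the repainting event.
(b) Not entailed — dropping 'calmly' under negation is not valid — the original leaves open that Desmond dragged the statue some other way.
(c) Not entailed — Desmond repainted the floor, not the statue; the statue belongs to the dragging event.
(d) Not entailed — the narrative places the repainting before the melting, not after.
(e) Entailed — the narrative places the repainting before the watching.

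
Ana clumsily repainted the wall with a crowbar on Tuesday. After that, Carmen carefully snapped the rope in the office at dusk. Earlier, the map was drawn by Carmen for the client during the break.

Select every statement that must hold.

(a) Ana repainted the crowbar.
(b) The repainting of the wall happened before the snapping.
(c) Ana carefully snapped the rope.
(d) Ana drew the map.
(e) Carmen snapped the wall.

(a) Not entailed — the crowbar is the instrument, not what was repainted.
(b) Entailed — the narrative places the repainting before the snapping.
(c) Not entailed — the passage has Carmen snapping the rope, not Ana.
(d) Not entailed — the passage has Carmen drawing the map, not Ana.
(e) Not entailed — Carmen snapped the rope, not the wall; the wall belongs to the repainting event.

(b)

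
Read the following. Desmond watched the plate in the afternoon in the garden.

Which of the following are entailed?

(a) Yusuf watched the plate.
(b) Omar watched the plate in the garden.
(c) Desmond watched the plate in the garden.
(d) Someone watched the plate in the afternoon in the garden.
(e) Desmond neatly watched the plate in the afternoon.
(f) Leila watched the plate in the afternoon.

(c), (d)

(a) Not entailed — the passage has Desmond watching the plate, not Yusuf.
(b) Not entailed — the passage has Desmond watching the plate, not Omar.
(c) Entailed — this follows by dropping conjuncts from the watching event's description.
(d) Entailed — this follows by dropping conjuncts from the watching event's description.
(e) Not entailed — 'neatly' adds information not in the original event.
(f) Not entailed — the passage has Desmond watching the plate, not Leila.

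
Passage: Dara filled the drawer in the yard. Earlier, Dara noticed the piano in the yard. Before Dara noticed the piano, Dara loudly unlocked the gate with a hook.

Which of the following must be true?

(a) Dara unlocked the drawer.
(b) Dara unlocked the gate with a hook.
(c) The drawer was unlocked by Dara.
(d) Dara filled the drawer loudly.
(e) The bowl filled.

(a) Not entailed — Dara unlocked the gate, not the drawer; the drawer belongs to the filling event.
(b) Entailed — dropping 'loudly' leaves a sub-description the original still satisfies.
(c) Not entailed — Dara unlocked the gate, not the drawer; the drawer belongs to the filling event.
(d) Not entailed — 'loudly' adds information not in the original event.
(e) Not entailed — the drawer is what filled, not the bowl.

(b)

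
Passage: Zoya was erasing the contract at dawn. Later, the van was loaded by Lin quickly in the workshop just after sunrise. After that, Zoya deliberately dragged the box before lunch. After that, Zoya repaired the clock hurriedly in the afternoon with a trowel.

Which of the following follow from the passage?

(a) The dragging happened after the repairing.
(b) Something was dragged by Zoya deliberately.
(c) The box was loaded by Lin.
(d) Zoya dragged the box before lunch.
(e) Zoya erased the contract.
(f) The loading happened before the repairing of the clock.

(b), (d), (f)

(a) Not entailed — the narrative places the dragging before the repairing, not after.
(b) Entailed — dropping 'before lunch' and generalizing the patient leaves a sub-description the original still satisfies.
(c) Not entailed — Lin loaded the van, not the box; the box belongs to the dragging event.
(d) Entailed — every conjunct here is already in the original dragging event.
(e) Not entailed — 'was erasing' is progressive on an accomplishment; it does not entail the completed 'erased'.
(f) Entailed — the narrative places the loading before the repairing.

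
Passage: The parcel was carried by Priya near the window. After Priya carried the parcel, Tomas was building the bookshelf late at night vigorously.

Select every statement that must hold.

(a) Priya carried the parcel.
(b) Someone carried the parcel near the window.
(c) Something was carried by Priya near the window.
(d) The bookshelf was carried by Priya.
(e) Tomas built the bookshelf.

(a), (b), (c)

(a) Entailed — the original entails any weakening of itself; this just drops 'near the window'.
(b) Entailed — every conjunct here is already in the original carrying event.
(c) Entailed — this follows by dropping conjuncts from the carrying event's description.
(d) Not entailed — Priya carried the parcel, not the bookshelf; the bookshelf belongs to the building event.
(e) Not entailed — 'was building' is progressive on an accomplishment; it does not entail the completed 'built'.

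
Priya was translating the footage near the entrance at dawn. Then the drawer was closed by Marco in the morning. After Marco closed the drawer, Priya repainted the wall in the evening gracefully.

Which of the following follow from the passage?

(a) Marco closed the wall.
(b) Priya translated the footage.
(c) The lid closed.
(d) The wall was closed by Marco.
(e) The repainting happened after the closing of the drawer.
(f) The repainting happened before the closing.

(e)

(a) Not entailed — Marco closed the drawer, not the wall; the wall belongs to the repainting event.
(b) Not entailed — 'was translating' is progressive on an accomplishment; it does not entail the completed 'translated'.
(c) Not entailed — the drawer is what closed, not the lid.
(d) Not entailed — Marco closed the drawer, not the wall; the wall belongs to the repainting event.
(e) Entailed — the narrative places the closing before the repainting.
(f) Not entailed — the narrative places the closing before the repainting, not after.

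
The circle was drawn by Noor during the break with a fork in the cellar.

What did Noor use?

a fork

'with a fork' marks the instrument of the drawing event.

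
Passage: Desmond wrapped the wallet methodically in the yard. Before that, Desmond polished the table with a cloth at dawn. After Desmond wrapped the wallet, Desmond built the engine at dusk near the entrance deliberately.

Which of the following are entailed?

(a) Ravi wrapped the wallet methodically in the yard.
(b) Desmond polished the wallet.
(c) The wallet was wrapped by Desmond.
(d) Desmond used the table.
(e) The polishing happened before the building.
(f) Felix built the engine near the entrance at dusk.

(a) Not entailed — the passage has Desmond wrapping the wallet, not Ravi.
(b) Not entailed — Desmond polished the table, not the wallet; the wallet belongs to the wrapping event.
(c) Entailed — dropping 'methodically', 'in the yard' leaves a sub-description the original still satisfies.
(d) Not entailed — the table is the patient, not an instrument — Desmond used a cloth.
(e) Entailed — the narrative places the polishing before the building.
(f) Not entailed — the passage has Desmond building the engine, not Felix.

(c), (e)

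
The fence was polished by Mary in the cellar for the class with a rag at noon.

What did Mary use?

a rag

'with a rag' marks the instrument of the polishing event.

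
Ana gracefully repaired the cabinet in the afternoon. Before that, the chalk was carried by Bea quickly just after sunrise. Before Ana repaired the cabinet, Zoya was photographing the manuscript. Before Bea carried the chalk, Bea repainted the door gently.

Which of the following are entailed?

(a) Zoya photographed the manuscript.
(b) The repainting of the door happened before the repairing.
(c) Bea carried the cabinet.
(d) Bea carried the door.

(b)

(a) Not entailed — 'was photographing' is progressive on an accomplishment; it does not entail the completed 'photographed'.
(b) Entailed — the narrative places the repainting before the repairing.
(c) Not entailed — Bea carried the chalk, not the cabinet; the cabinet belongs to the repairing event.
(d) Not entailed — Bea carried the chalk, not the door; the door belongs to the repainting event.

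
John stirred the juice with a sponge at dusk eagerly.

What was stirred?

the juice

'the juice' marks the patient of the stirring event.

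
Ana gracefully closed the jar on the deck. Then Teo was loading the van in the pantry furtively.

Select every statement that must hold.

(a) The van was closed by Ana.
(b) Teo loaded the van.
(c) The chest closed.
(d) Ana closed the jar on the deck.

(d)

(a) Not entailed — Ana closed the jar, not the van; the van belongs to the loading event.
(b) Not entailed — 'was loading' is progressive on an accomplishment; it does not entail the completed 'loaded'.
(c) Not entailed — the jar is what closed, not the chest.
(d) Entailed — this follows by dropping conjuncts from the closing event's description.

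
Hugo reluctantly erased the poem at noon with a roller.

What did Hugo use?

'with a roller' marks the instrument of the erasing event.

a roller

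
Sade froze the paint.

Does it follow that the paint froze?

'Sade froze the paint' is the causative; it entails the inchoative 'the paint froze'.

yes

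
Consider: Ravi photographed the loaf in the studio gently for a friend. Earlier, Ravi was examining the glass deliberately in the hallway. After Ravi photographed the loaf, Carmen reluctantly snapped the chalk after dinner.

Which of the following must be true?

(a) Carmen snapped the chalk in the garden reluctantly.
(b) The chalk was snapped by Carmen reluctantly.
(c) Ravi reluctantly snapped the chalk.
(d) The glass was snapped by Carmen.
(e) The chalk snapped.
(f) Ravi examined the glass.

(a) Not entailed — 'in the garden' adds information not in the original event.
(b) Entailed — the original entails any weakening of itself; this just drops 'after dinner'.
(c) Not entailed — the passage has Carmen snapping the chalk, not Ravi.
(d) Not entailed — Carmen snapped the chalk, not the glass; the glass belongs to the examining event.
(e) Entailed — 'Carmen snapped the chalk' is causative; it entails the inchoative 'the chalk snapped'.
(f) Entailed — 'examine' is an activity; 'was examining' entails that some examining happened, so 'examined' holds.

(b), (e), (f)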